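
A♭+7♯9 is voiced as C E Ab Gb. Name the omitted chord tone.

B

A♭+7♯9 = Ab, C, E, Gb, B. The voicing lacks the 9th (augmented 9th), B.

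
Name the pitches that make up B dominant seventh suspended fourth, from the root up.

B, E, F#, A

B dominant seventh suspended fourth: dominant seventh suspended fourth on B.
root → B
4th (perfect 4th) → E
5th (perfect 5th) → F#
7th (minor 7th) → A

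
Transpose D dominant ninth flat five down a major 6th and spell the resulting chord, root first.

A major 6th down from D is F, so the new chord is F dominant ninth flat five.
- root: F
- major 3rd: A
- diminished 5th: C-flat
- minor 7th: E-flat
- major 9th: G

F, A, C-flat, E-flat, G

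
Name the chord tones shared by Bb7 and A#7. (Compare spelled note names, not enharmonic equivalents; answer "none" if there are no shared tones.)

none

Bb7: Bb D F Ab
A#7: A# C## E# G#
Common to both → none.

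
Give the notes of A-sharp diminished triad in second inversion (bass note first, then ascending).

E A♯ C♯

A-sharp diminished triad = A♯–C♯–E; second inversion → fifth (E) lowest.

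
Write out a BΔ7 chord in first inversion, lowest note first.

In root position, BΔ7 is B–D#–F#–A#.
First inversion puts the third (D#) in the bass.

D# – F# – A# – B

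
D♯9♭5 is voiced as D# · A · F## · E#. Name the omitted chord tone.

The full D♯9♭5 chord is D#, F##, A, C#, E#.
Comparing with the voicing, the minor 7th (7th) — C# — is absent.

C#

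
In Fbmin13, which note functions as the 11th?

Bbb

Root of Fbmin13 = Fb. The 11th is a perfect 11th: Fb up a perfect 11th → Bbb.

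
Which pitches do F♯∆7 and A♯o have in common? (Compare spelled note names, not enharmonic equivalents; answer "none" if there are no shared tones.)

A♯ – C♯

F♯∆7 = F♯, A♯, C♯, E♯.
A♯o = A♯, C♯, E.
Shared: A♯, C♯.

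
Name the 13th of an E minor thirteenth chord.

E minor thirteenth is built on E; its 13th is a major 13th above the root.
A sixth above E uses the letter C, and the major 13th above E is C-sharp.

C-sharp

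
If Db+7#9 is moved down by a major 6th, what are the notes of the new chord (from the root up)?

Transposed root: Db → Fb (major 6th down). So we spell Fb dominant seventh sharp nine sharp five:
- root: Fb
- major 3rd: Ab
- augmented 5th: C
- minor 7th: Ebb
- augmented 9th: G

Fb – Ab – C – Ebb – G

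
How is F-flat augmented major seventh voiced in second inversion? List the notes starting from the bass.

C – Eb – Fb – Ab

F-flat augmented major seventh = Fb–Ab–C–Eb; second inversion → fifth (C) lowest.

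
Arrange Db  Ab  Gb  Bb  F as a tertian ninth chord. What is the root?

Gb

Arranged so that each adjacent pair is a third by letter name: Gb – Bb – Db – F – Ab.
The bottom of that stack, Gb, is the root (this is Gb major ninth).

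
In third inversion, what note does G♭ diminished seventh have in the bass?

Fbb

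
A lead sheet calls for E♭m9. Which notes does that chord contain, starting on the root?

Root Eb, quality minor ninth:
Eb — root
Gb — minor 3rd
Bb — perfect 5th
Db — minor 7th
F — major 9th

Eb, Gb, Bb, Db, F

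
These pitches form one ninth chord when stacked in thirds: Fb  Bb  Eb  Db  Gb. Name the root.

Eb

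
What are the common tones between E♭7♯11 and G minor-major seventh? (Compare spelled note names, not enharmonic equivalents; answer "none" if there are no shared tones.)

G – Bb

E♭7♯11 = Eb, G, Bb, Db, A.
G minor-major seventh = G, Bb, D, F#.
Shared: G, Bb.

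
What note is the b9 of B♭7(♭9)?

C♭

Root of B♭7(♭9) = B♭. The 9th is a minor 9th: B♭ up a minor 9th → C♭.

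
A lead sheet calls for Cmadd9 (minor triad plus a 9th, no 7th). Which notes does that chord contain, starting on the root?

Root C, quality minor added-ninth:
Root: C
Minor 3rd (3rd): Eb
Perfect 5th (5th): G
Major 9th (9th): D

C Eb G D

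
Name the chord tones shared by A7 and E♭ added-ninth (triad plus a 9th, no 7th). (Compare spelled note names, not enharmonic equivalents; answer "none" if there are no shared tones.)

G

A7: A C# E G
E♭ added-ninth: Eb G Bb F
Common to both → G.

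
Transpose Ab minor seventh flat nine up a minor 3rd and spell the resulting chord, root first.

Cb – Ebb – Gb – Bbb – Dbb

Transposed root: Ab → Cb (minor 3rd up). So we spell Cb minor seventh flat nine:
- root: Cb
- minor 3rd: Ebb
- perfect 5th: Gb
- minor 7th: Bbb
- minor 9th: Dbb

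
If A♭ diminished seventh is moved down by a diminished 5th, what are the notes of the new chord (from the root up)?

A diminished 5th down from A-flat is D, so the new chord is D diminished seventh.
Root: D
Minor 3rd (3rd): F
Diminished 5th (5th): A-flat
Diminished 7th (7th): C-flat

D, F, A-flat, C-flat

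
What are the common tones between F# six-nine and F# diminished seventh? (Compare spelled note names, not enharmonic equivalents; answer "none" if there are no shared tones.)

F# six-nine = F-sharp, A-sharp, C-sharp, D-sharp, G-sharp.
F# diminished seventh = F-sharp, A, C, E-flat.
Shared: F-sharp.

F-sharp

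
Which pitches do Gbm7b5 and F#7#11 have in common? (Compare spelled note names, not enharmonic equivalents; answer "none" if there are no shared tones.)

none

Gbm7b5: Gb Bbb Dbb Fb
F#7#11: F# A# C# E B#
Common to both → none.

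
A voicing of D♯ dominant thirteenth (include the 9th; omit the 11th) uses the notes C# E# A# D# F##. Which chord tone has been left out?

B#

D♯ dominant thirteenth = D#, F##, A#, C#, E#, B#. The voicing lacks the 13th (major 13th), B#.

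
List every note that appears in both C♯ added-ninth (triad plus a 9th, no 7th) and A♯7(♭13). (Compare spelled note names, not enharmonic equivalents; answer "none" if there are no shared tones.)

E#, G#

C♯ added-ninth: C# E# G# D#
A♯7(♭13): A# C## E# G# F#
Common to both → E#, G#.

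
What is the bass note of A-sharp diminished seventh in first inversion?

C-sharp

A-sharp diminished seventh in root position is A-sharp–C-sharp–E–G.
First inversion places the third in the bass, which is C-sharp.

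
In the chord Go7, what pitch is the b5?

Db

Go7 is built on G; its 5th is a diminished 5th above the root.
A fifth above G uses the letter D, and the diminished 5th above G is Db.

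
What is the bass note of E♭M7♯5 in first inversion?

E♭M7♯5 = Eb–G–B–D. First inversion → third in the bass = G.

G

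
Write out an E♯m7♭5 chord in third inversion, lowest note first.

In root position, E♯m7♭5 is E#–G#–B–D#.
Third inversion puts the seventh (D#) in the bass.

D# – E# – G# – B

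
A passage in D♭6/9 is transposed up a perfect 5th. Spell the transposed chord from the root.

Transposed root: Db → Ab (perfect 5th up). So we spell Ab six-nine:
root → Ab
3rd (major 3rd) → C
5th (perfect 5th) → Eb
6th (major 6th) → F
9th (major 9th) → Bb

Ab – C – Eb – F – Bb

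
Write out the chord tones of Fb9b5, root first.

Fb, Ab, Cbb, Ebb, Gb

Fb9b5: dominant ninth flat five on Fb.
- root: Fb
- major 3rd: Ab
- diminished 5th: Cbb
- minor 7th: Ebb
- major 9th: Gb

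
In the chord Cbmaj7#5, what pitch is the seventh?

Bb

Root of Cbmaj7#5 = Cb. The 7th is a major 7th: Cb up a major 7th → Bb.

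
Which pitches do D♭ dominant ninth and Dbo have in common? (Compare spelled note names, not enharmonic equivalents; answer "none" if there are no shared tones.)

Db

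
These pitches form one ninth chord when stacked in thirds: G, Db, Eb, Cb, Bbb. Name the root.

Cb

Arranged so that each adjacent pair is a third by letter name: Cb – Eb – G – Bbb – Db.
The bottom of that stack, Cb, is the root (this is Cb dominant ninth sharp five).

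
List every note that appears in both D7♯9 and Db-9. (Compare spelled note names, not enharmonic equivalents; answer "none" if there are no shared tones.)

none

D7♯9: D F♯ A C E♯
Db-9: D♭ F♭ A♭ C♭ E♭
Common to both → none.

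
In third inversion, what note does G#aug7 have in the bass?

G#aug7 = G#–B#–D##–F#. Third inversion → seventh in the bass = F#.

F#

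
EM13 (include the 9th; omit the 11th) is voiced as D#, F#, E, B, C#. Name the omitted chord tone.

G#

EM13 = E, G#, B, D#, F#, C#. The voicing lacks the 3rd (major 3rd), G#.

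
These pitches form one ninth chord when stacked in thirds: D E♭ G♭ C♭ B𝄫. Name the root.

C♭

Stacking in thirds gives C♭ – E♭ – G♭ – B𝄫 – D, so C♭ is the root — C♭ dominant seventh sharp nine.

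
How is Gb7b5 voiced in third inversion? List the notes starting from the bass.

Fb  Gb  Bb  Dbb

Gb7b5 = Gb–Bb–Dbb–Fb; third inversion → seventh (Fb) lowest.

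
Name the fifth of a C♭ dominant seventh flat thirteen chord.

Root of C♭ dominant seventh flat thirteen = Cb. The 5th is a perfect 5th: Cb up a perfect 5th → Gb.

Gb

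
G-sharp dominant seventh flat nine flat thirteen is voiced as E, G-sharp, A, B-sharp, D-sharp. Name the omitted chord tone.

F-sharp

G-sharp dominant seventh flat nine flat thirteen = G-sharp, B-sharp, D-sharp, F-sharp, A, E. The voicing lacks the 7th (minor 7th), F-sharp.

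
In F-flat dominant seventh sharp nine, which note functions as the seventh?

F-flat dominant seventh sharp nine is built on Fb; its 7th is a minor 7th above the root.
A seventh above F uses the letter E, and the minor 7th above Fb is Ebb.

Ebb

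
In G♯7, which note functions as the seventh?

F#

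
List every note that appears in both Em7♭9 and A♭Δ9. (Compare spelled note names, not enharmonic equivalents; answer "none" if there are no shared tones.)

G

Em7♭9: E G B D F
A♭Δ9: Ab C Eb G Bb
Common to both → G.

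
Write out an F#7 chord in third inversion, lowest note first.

E  F♯  A♯  C♯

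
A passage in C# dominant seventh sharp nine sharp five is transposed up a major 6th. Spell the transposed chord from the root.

A major 6th up from C# is A#, so the new chord is A# dominant seventh sharp nine sharp five.
- root: A#
- major 3rd: C##
- augmented 5th: E##
- minor 7th: G#
- augmented 9th: B##

A#, C##, E##, G#, B##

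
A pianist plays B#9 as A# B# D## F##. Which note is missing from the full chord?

B#9 = B#, D##, F##, A#, C##. The voicing lacks the 9th (major 9th), C##.

C##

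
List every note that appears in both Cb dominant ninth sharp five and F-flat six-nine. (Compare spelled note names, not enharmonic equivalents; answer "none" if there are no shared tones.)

C-flat  D-flat

Cb dominant ninth sharp five = C-flat, E-flat, G, B-double-flat, D-flat.
F-flat six-nine = F-flat, A-flat, C-flat, D-flat, G-flat.
Shared: C-flat, D-flat.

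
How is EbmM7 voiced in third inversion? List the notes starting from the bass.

EbmM7 = E♭–G♭–B♭–D; third inversion → seventh (D) lowest.

D  E♭  G♭  B♭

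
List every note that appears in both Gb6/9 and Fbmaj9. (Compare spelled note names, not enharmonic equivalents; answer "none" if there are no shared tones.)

G♭  E♭  A♭

Gb6/9 = G♭, B♭, D♭, E♭, A♭.
Fbmaj9 = F♭, A♭, C♭, E♭, G♭.
Shared: G♭, E♭, A♭.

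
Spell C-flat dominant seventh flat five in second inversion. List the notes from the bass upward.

In root position, C-flat dominant seventh flat five is C♭–E♭–G𝄫–B𝄫.
Second inversion puts the fifth (G𝄫) in the bass.

G𝄫 – B𝄫 – C♭ – E♭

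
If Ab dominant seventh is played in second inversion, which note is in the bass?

Ab dominant seventh = Ab–C–Eb–Gb. Second inversion → fifth in the bass = Eb.

Eb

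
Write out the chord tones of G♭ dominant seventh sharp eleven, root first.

G♭ dominant seventh sharp eleven is a dominant seventh sharp eleven built on Gb.
root → Gb
3rd (major 3rd) → Bb
5th (perfect 5th) → Db
7th (minor 7th) → Fb
11th (augmented 11th) → C

Gb, Bb, Db, Fb, C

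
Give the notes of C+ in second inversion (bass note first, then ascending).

G#, C, E

In root position, C+ is C–E–G#.
Second inversion puts the fifth (G#) in the bass.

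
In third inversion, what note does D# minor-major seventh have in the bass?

D# minor-major seventh = D♯–F♯–A♯–C𝄪. Third inversion → seventh in the bass = C𝄪.

C𝄪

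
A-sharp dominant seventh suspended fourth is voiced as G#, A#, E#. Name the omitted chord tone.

The full A-sharp dominant seventh suspended fourth chord is A#, D#, E#, G#.
Comparing with the voicing, the perfect 4th (4th) — D# — is absent.

D#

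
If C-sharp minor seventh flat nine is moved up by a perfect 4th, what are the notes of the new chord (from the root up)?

C# up a perfect 4th → F#. New chord: F# minor seventh flat nine.
- root: F#
- minor 3rd: A
- perfect 5th: C#
- minor 7th: E
- minor 9th: G

F#, A, C#, E, G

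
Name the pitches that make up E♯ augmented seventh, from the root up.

E-sharp G-double-sharp B-double-sharp D-sharp

E♯ augmented seventh: augmented seventh on E-sharp.
root → E-sharp
3rd (major 3rd) → G-double-sharp
5th (augmented 5th) → B-double-sharp
7th (minor 7th) → D-sharp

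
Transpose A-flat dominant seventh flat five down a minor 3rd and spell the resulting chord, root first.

F – A – C-flat – E-flat

A-flat down a minor 3rd → F. New chord: F dominant seventh flat five.
root → F
3rd (major 3rd) → A
5th (diminished 5th) → C-flat
7th (minor 7th) → E-flat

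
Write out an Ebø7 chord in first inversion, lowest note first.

Gb  Bbb  Db  Eb

In root position, Ebø7 is Eb–Gb–Bbb–Db.
First inversion puts the third (Gb) in the bass.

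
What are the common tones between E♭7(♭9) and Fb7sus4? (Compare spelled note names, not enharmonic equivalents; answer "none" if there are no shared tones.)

Fb

E♭7(♭9) = Eb, G, Bb, Db, Fb.
Fb7sus4 = Fb, Bbb, Cb, Ebb.
Shared: Fb.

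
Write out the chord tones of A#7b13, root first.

A#7b13 is a dominant seventh flat thirteen built on A#.
- root: A#
- major 3rd: C##
- perfect 5th: E#
- minor 7th: G#
- minor 13th: F#

A# C## E# G# F#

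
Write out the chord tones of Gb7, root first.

G♭ B♭ D♭ F♭

Gb7 is a dominant seventh built on G♭.
- root: G♭
- major 3rd: B♭
- perfect 5th: D♭
- minor 7th: F♭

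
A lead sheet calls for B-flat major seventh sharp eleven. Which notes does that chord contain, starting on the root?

B-flat major seventh sharp eleven is a major seventh sharp eleven built on Bb.
Bb — root
D — major 3rd
F — perfect 5th
A — major 7th
E — augmented 11th

Bb D F A E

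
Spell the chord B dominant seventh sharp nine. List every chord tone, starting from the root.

B D# F# A C##

Root B, quality dominant seventh sharp nine:
B — root
D# — major 3rd
F# — perfect 5th
A — minor 7th
C## — augmented 9th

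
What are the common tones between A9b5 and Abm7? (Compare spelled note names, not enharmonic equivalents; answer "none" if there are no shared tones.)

A9b5 = A, C#, Eb, G, B.
Abm7 = Ab, Cb, Eb, Gb.
Shared: Eb.

Eb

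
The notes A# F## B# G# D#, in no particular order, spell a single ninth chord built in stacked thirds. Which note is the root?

Arranged so that each adjacent pair is a third by letter name: G# – B# – D# – F## – A#.
The bottom of that stack, G#, is the root (this is G# major ninth).

G#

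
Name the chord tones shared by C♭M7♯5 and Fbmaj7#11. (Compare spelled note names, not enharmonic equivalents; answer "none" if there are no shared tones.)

C♭M7♯5 = C♭, E♭, G, B♭.
Fbmaj7#11 = F♭, A♭, C♭, E♭, B♭.
Shared: C♭, E♭, B♭.

C♭ – E♭ – B♭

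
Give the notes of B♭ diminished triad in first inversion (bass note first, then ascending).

Db, Fb, Bb

B♭ diminished triad = Bb–Db–Fb; first inversion → third (Db) lowest.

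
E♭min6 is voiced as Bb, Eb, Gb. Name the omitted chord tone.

C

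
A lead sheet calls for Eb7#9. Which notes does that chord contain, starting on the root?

Eb7#9 is a dominant seventh sharp nine built on Eb.
Eb — root
G — major 3rd
Bb — perfect 5th
Db — minor 7th
F# — augmented 9th

Eb, G, Bb, Db, F#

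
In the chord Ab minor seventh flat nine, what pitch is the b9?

Ab minor seventh flat nine is built on Ab; its 9th is a minor 9th above the root.
A second above A uses the letter B, and the minor 9th above Ab is Bbb.

Bbb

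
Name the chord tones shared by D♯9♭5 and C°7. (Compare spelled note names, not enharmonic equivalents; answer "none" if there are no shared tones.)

D♯9♭5: D# F## A C# E#
C°7: C Eb Gb Bbb
Common to both → none.

none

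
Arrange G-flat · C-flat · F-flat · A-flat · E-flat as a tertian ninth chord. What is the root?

F-flat

Stacking in thirds gives F-flat – A-flat – C-flat – E-flat – G-flat, so F-flat is the root — F-flat major ninth.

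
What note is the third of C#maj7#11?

Root of C#maj7#11 = C#. The 3rd is a major 3rd: C# up a major 3rd → E#.

E#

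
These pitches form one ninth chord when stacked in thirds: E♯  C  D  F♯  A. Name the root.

Arranged so that each adjacent pair is a third by letter name: D – F♯ – A – C – E♯.
The bottom of that stack, D, is the root (this is D dominant seventh sharp nine).

D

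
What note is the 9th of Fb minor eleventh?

G-flat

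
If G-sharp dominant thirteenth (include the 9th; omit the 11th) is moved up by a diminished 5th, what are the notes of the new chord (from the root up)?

D – F-sharp – A – C – E – B

A diminished 5th up from G-sharp is D, so the new chord is D dominant thirteenth.
root → D
3rd (major 3rd) → F-sharp
5th (perfect 5th) → A
7th (minor 7th) → C
9th (major 9th) → E
13th (major 13th) → B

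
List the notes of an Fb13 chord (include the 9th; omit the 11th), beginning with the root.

Root Fb, quality dominant thirteenth:
root → Fb
3rd (major 3rd) → Ab
5th (perfect 5th) → Cb
7th (minor 7th) → Ebb
9th (major 9th) → Gb
13th (major 13th) → Db

Fb  Ab  Cb  Ebb  Gb  Db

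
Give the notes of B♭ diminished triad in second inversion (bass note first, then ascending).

Fb  Bb  Db

In root position, B♭ diminished triad is Bb–Db–Fb.
Second inversion puts the fifth (Fb) in the bass.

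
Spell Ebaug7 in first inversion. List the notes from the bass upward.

In root position, Ebaug7 is Eb–G–B–Db.
First inversion puts the third (G) in the bass.

G  B  Db  Eb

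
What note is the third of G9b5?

B

Root of G9b5 = G. The 3rd is a major 3rd: G up a major 3rd → B.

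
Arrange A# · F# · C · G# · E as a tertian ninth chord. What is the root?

Stacking in thirds gives F# – A# – C – E – G#, so F# is the root — F# dominant ninth flat five.

F#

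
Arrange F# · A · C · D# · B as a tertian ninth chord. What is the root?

B

Stacking in thirds gives B – D# – F# – A – C, so B is the root — B dominant seventh flat nine.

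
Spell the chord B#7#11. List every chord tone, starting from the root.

B♯ – D𝄪 – F𝄪 – A♯ – E𝄪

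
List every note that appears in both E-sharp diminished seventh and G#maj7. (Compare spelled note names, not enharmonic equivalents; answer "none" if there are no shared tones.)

G♯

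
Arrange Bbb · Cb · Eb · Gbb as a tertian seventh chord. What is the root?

Arranged so that each adjacent pair is a third by letter name: Cb – Eb – Gbb – Bbb.
The bottom of that stack, Cb, is the root (this is Cb dominant seventh flat five).

Cb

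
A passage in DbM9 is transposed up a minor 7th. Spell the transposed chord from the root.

Cb – Eb – Gb – Bb – Db

Transposed root: Db → Cb (minor 7th up). So we spell Cb major ninth:
root → Cb
3rd (major 3rd) → Eb
5th (perfect 5th) → Gb
7th (major 7th) → Bb
9th (major 9th) → Db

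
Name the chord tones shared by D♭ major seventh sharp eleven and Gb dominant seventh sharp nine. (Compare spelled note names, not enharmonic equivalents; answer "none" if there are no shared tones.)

D♭ major seventh sharp eleven = D-flat, F, A-flat, C, G.
Gb dominant seventh sharp nine = G-flat, B-flat, D-flat, F-flat, A.
Shared: D-flat.

D-flat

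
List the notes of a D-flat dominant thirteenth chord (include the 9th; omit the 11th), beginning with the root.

Root Db, quality dominant thirteenth:
- root: Db
- major 3rd: F
- perfect 5th: Ab
- minor 7th: Cb
- major 9th: Eb
- major 13th: Bb

Db, F, Ab, Cb, Eb, Bb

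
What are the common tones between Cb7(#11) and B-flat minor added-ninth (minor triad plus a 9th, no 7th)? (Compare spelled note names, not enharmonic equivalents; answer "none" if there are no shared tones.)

F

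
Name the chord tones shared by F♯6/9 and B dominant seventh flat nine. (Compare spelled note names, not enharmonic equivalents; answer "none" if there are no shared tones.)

F♯6/9 = F#, A#, C#, D#, G#.
B dominant seventh flat nine = B, D#, F#, A, C.
Shared: F#, D#.

F# D#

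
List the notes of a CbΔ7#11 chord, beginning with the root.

C♭, E♭, G♭, B♭, F

CbΔ7#11 is a major seventh sharp eleven built on C♭.
Root: C♭
Major 3rd (3rd): E♭
Perfect 5th (5th): G♭
Major 7th (7th): B♭
Augmented 11th (11th): F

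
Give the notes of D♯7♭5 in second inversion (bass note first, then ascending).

D♯7♭5 = D#–F##–A–C#; second inversion → fifth (A) lowest.

A, C#, D#, F##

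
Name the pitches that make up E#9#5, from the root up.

E# G## B## D# F##

E#9#5 is a dominant ninth sharp five built on E#.
root → E#
3rd (major 3rd) → G##
5th (augmented 5th) → B##
7th (minor 7th) → D#
9th (major 9th) → F##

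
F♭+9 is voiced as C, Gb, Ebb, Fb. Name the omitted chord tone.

The full F♭+9 chord is Fb, Ab, C, Ebb, Gb.
Comparing with the voicing, the major 3rd (3rd) — Ab — is absent.

Ab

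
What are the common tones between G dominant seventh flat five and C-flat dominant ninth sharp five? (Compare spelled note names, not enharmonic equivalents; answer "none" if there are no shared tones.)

G Db

G dominant seventh flat five: G B Db F
C-flat dominant ninth sharp five: Cb Eb G Bbb Db
Common to both → G, Db.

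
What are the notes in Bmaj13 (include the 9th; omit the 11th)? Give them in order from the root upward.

Bmaj13: major thirteenth on B.
Root: B
Major 3rd (3rd): D#
Perfect 5th (5th): F#
Major 7th (7th): A#
Major 9th (9th): C#
Major 13th (13th): G#

B, D#, F#, A#, C#, G#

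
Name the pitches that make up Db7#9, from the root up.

D♭, F, A♭, C♭, E

Db7#9: dominant seventh sharp nine on D♭.
root → D♭
3rd (major 3rd) → F
5th (perfect 5th) → A♭
7th (minor 7th) → C♭
9th (augmented 9th) → E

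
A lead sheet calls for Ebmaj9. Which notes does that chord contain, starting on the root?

Eb  G  Bb  D  F

Ebmaj9: major ninth on Eb.
Eb — root
G — major 3rd
Bb — perfect 5th
D — major 7th
F — major 9th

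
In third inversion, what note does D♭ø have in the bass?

Cb

D♭ø = Db–Fb–Abb–Cb. Third inversion → seventh in the bass = Cb.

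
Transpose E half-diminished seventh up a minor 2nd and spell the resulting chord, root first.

F, Ab, Cb, Eb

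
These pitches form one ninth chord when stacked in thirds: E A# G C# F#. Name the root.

Arranged so that each adjacent pair is a third by letter name: F# – A# – C# – E – G.
The bottom of that stack, F#, is the root (this is F# dominant seventh flat nine).

F#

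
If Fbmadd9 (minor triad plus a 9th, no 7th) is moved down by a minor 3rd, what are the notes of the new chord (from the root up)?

Db, Fb, Ab, Eb

Fb down a minor 3rd → Db. New chord: Db minor added-ninth.
root → Db
3rd (minor 3rd) → Fb
5th (perfect 5th) → Ab
9th (major 9th) → Eb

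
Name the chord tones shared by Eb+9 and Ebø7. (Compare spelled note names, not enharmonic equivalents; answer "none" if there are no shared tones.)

Eb – Db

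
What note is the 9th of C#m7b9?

Root of C#m7b9 = C#. The 9th is a minor 9th: C# up a minor 9th → D.

D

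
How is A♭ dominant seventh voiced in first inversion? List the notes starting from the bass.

C Eb Gb Ab

A♭ dominant seventh = Ab–C–Eb–Gb; first inversion → third (C) lowest.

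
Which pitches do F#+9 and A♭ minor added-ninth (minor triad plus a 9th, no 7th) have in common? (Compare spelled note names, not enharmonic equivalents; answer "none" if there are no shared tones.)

none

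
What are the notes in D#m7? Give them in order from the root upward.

D♯, F♯, A♯, C♯

D#m7: minor seventh on D♯.
root → D♯
3rd (minor 3rd) → F♯
5th (perfect 5th) → A♯
7th (minor 7th) → C♯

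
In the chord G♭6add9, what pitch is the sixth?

E♭

G♭6add9 is built on G♭; its 6th is a major 6th above the root.
A sixth above G uses the letter E, and the major 6th above G♭ is E♭.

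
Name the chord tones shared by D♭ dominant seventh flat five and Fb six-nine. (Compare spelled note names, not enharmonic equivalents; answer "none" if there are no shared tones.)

Db Cb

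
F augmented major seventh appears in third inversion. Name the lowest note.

F augmented major seventh = F–A–C#–E. Third inversion → seventh in the bass = E.

E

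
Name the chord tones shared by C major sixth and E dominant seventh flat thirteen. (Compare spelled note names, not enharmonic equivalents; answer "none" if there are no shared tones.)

C  E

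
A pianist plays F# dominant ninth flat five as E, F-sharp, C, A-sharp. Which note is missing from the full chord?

G-sharp

The full F# dominant ninth flat five chord is F-sharp, A-sharp, C, E, G-sharp.
Comparing with the voicing, the major 9th (9th) — G-sharp — is absent.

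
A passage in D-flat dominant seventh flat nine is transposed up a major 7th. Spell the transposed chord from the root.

Transposed root: D♭ → C (major 7th up). So we spell C dominant seventh flat nine:
root → C
3rd (major 3rd) → E
5th (perfect 5th) → G
7th (minor 7th) → B♭
9th (minor 9th) → D♭

C E G B♭ D♭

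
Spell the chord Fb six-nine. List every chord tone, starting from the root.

F♭, A♭, C♭, D♭, G♭

Root F♭, quality six-nine:
F♭ — root
A♭ — major 3rd
C♭ — perfect 5th
D♭ — major 6th
G♭ — major 9th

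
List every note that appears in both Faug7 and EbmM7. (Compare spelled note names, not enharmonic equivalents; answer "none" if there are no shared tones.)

Eb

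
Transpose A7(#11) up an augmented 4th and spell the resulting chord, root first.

D#, F##, A#, C#, G##

Transposed root: A → D# (augmented 4th up). So we spell D# dominant seventh sharp eleven:
D# — root
F## — major 3rd
A# — perfect 5th
C# — minor 7th
G## — augmented 11th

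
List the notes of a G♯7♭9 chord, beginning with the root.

G♯7♭9: dominant seventh flat nine on G#.
G# — root
B# — major 3rd
D# — perfect 5th
F# — minor 7th
A — minor 9th

G#, B#, D#, F#, A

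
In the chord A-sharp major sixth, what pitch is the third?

A-sharp major sixth is built on A#; its 3rd is a major 3rd above the root.
A third above A uses the letter C, and the major 3rd above A# is C##.

C##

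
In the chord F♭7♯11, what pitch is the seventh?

Ebb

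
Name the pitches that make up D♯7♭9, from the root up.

D#, F##, A#, C#, E

Root D#, quality dominant seventh flat nine:
Root: D#
Major 3rd (3rd): F##
Perfect 5th (5th): A#
Minor 7th (7th): C#
Minor 9th (9th): E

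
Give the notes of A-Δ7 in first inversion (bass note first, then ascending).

C E G♯ A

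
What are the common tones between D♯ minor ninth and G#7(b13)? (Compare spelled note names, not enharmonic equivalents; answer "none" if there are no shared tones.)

D♯, F♯

D♯ minor ninth: D♯ F♯ A♯ C♯ E♯
G#7(b13): G♯ B♯ D♯ F♯ E
Common to both → D♯, F♯.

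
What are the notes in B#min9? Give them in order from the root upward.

Root B♯, quality minor ninth:
root → B♯
3rd (minor 3rd) → D♯
5th (perfect 5th) → F𝄪
7th (minor 7th) → A♯
9th (major 9th) → C𝄪

B♯ D♯ F𝄪 A♯ C𝄪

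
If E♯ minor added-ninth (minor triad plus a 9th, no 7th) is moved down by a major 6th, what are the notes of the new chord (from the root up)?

A major 6th down from E-sharp is G-sharp, so the new chord is G-sharp minor added-ninth.
root → G-sharp
3rd (minor 3rd) → B
5th (perfect 5th) → D-sharp
9th (major 9th) → A-sharp

G-sharp, B, D-sharp, A-sharp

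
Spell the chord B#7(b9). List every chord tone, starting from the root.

B#, D##, F##, A#, C#

B#7(b9): dominant seventh flat nine on B#.
Root: B#
Major 3rd (3rd): D##
Perfect 5th (5th): F##
Minor 7th (7th): A#
Minor 9th (9th): C#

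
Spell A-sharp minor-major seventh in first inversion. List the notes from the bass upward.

In root position, A-sharp minor-major seventh is A#–C#–E#–G##.
First inversion puts the third (C#) in the bass.

C# E# G## A#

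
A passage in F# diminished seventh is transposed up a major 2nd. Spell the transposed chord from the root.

F♯ up a major 2nd → G♯. New chord: G♯ diminished seventh.
- root: G♯
- minor 3rd: B
- diminished 5th: D
- diminished 7th: F

G♯, B, D, F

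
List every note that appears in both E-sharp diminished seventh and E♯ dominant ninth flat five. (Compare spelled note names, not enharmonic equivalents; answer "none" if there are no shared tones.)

E-sharp diminished seventh: E# G# B D
E♯ dominant ninth flat five: E# G## B D# F##
Common to both → E#, B.

E#  B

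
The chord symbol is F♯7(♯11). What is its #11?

B#

Root of F♯7(♯11) = F#. The 11th is an augmented 11th: F# up an augmented 11th → B#.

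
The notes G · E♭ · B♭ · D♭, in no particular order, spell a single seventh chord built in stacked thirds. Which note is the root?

E♭

Arranged so that each adjacent pair is a third by letter name: E♭ – G – B♭ – D♭.
The bottom of that stack, E♭, is the root (this is E♭ dominant seventh).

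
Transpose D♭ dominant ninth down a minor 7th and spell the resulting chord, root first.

A minor 7th down from D-flat is E-flat, so the new chord is E-flat dominant ninth.
E-flat — root
G — major 3rd
B-flat — perfect 5th
D-flat — minor 7th
F — major 9th

E-flat G B-flat D-flat F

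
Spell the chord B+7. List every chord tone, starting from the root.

B+7 is an augmented seventh built on B.
root → B
3rd (major 3rd) → D♯
5th (augmented 5th) → F𝄪
7th (minor 7th) → A

B  D♯  F𝄪  A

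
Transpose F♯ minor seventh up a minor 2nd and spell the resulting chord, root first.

G – B-flat – D – F

F-sharp up a minor 2nd → G. New chord: G minor seventh.
root → G
3rd (minor 3rd) → B-flat
5th (perfect 5th) → D
7th (minor 7th) → F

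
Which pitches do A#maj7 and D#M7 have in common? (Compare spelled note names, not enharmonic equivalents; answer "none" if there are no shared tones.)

A♯, C𝄪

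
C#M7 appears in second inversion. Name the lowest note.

C#M7 in root position is C♯–E♯–G♯–B♯.
Second inversion places the fifth in the bass, which is G♯.

G♯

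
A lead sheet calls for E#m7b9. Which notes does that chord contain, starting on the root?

Root E#, quality minor seventh flat nine:
E# — root
G# — minor 3rd
B# — perfect 5th
D# — minor 7th
F# — minor 9th

E#, G#, B#, D#, F#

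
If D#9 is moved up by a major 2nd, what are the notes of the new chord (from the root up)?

E# – G## – B# – D# – F##

Transposed root: D# → E# (major 2nd up). So we spell E# dominant ninth:
- root: E#
- major 3rd: G##
- perfect 5th: B#
- minor 7th: D#
- major 9th: F##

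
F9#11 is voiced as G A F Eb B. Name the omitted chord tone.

C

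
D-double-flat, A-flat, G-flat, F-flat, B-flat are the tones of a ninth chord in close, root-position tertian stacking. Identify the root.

Arranged so that each adjacent pair is a third by letter name: G-flat – B-flat – D-double-flat – F-flat – A-flat.
The bottom of that stack, G-flat, is the root (this is G-flat dominant ninth flat five).

G-flat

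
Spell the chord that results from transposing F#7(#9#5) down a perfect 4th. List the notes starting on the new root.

A perfect 4th down from F# is C#, so the new chord is C# dominant seventh sharp nine sharp five.
root → C#
3rd (major 3rd) → E#
5th (augmented 5th) → G##
7th (minor 7th) → B
9th (augmented 9th) → D##

C# E# G## B D##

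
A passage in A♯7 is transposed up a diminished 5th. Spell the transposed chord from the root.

E, G#, B, D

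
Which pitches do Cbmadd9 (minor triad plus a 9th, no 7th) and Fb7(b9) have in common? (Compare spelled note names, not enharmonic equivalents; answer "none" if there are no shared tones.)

Cbmadd9 = Cb, Ebb, Gb, Db.
Fb7(b9) = Fb, Ab, Cb, Ebb, Gbb.
Shared: Cb, Ebb.

Cb, Ebb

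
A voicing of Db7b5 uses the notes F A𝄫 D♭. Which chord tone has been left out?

Db7b5 = D♭, F, A𝄫, C♭. The voicing lacks the 7th (minor 7th), C♭.

C♭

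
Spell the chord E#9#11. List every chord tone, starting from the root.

Root E#, quality dominant ninth sharp eleven:
Root: E#
Major 3rd (3rd): G##
Perfect 5th (5th): B#
Minor 7th (7th): D#
Major 9th (9th): F##
Augmented 11th (11th): A##

E# G## B# D# F## A##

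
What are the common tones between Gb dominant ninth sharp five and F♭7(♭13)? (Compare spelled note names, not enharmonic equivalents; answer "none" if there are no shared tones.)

Gb dominant ninth sharp five = Gb, Bb, D, Fb, Ab.
F♭7(♭13) = Fb, Ab, Cb, Ebb, Dbb.
Shared: Fb, Ab.

Fb Ab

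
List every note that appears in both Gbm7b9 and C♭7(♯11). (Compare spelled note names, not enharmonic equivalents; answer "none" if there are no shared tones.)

Gbm7b9: Gb Bbb Db Fb Abb
C♭7(♯11): Cb Eb Gb Bbb F
Common to both → Gb, Bbb.

Gb, Bbb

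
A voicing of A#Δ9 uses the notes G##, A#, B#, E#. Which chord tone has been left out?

C##

The full A#Δ9 chord is A#, C##, E#, G##, B#.
Comparing with the voicing, the major 3rd (3rd) — C## — is absent.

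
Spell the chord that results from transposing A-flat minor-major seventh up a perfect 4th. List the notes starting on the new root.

D♭ – F♭ – A♭ – C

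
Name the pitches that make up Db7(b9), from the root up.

Db7(b9) is a dominant seventh flat nine built on Db.
Db — root
F — major 3rd
Ab — perfect 5th
Cb — minor 7th
Ebb — minor 9th

Db F Ab Cb Ebb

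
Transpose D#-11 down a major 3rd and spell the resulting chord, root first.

Transposed root: D# → B (major 3rd down). So we spell B minor eleventh:
- root: B
- minor 3rd: D
- perfect 5th: F#
- minor 7th: A
- major 9th: C#
- perfect 11th: E

B, D, F#, A, C#, E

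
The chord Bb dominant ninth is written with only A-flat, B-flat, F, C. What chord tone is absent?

D

The full Bb dominant ninth chord is B-flat, D, F, A-flat, C.
Comparing with the voicing, the major 3rd (3rd) — D — is absent.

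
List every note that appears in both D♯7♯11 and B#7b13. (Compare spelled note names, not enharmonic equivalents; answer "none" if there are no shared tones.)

F𝄪, A♯

D♯7♯11 = D♯, F𝄪, A♯, C♯, G𝄪.
B#7b13 = B♯, D𝄪, F𝄪, A♯, G♯.
Shared: F𝄪, A♯.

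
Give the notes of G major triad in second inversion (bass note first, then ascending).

D G B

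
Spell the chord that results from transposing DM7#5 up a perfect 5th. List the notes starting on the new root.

Transposed root: D → A (perfect 5th up). So we spell A augmented major seventh:
root → A
3rd (major 3rd) → C#
5th (augmented 5th) → E#
7th (major 7th) → G#

A C# E# G#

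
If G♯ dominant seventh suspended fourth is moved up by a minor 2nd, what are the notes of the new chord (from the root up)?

A – D – E – G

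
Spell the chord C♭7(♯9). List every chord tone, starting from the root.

C♭7(♯9): dominant seventh sharp nine on Cb.
root → Cb
3rd (major 3rd) → Eb
5th (perfect 5th) → Gb
7th (minor 7th) → Bbb
9th (augmented 9th) → D

Cb, Eb, Gb, Bbb, D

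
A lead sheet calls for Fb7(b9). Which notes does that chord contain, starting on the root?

Fb Ab Cb Ebb Gbb

Fb7(b9): dominant seventh flat nine on Fb.
root → Fb
3rd (major 3rd) → Ab
5th (perfect 5th) → Cb
7th (minor 7th) → Ebb
9th (minor 9th) → Gbb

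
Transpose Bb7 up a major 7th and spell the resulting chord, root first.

A, C#, E, G

Bb up a major 7th → A. New chord: A dominant seventh.
A — root
C# — major 3rd
E — perfect 5th
G — minor 7th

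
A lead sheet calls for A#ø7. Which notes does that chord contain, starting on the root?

A# C# E G#

Root A#, quality half-diminished seventh:
A# — root
C# — minor 3rd
E — diminished 5th
G# — minor 7th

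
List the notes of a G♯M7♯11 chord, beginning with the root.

G#, B#, D#, F##, C##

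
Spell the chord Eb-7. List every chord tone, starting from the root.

Eb-7 is a minor seventh built on Eb.
- root: Eb
- minor 3rd: Gb
- perfect 5th: Bb
- minor 7th: Db

Eb – Gb – Bb – Db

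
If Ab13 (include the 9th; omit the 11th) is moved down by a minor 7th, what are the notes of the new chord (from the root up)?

Transposed root: A♭ → B♭ (minor 7th down). So we spell B♭ dominant thirteenth:
- root: B♭
- major 3rd: D
- perfect 5th: F
- minor 7th: A♭
- major 9th: C
- major 13th: G

B♭ – D – F – A♭ – C – G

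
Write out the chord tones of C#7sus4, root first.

C#7sus4: dominant seventh suspended fourth on C#.
root → C#
4th (perfect 4th) → F#
5th (perfect 5th) → G#
7th (minor 7th) → B

C#  F#  G#  B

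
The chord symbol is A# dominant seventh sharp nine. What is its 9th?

Root of A# dominant seventh sharp nine = A-sharp. The 9th is an augmented 9th: A-sharp up an augmented 9th → B-double-sharp.

B-double-sharp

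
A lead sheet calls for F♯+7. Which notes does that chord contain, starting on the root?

F♯+7 is an augmented seventh built on F♯.
F♯ — root
A♯ — major 3rd
C𝄪 — augmented 5th
E — minor 7th

F♯, A♯, C𝄪, E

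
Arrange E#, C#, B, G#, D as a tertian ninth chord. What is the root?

C#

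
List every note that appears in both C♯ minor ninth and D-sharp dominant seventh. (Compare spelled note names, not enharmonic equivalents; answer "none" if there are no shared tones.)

C♯ minor ninth = C-sharp, E, G-sharp, B, D-sharp.
D-sharp dominant seventh = D-sharp, F-double-sharp, A-sharp, C-sharp.
Shared: C-sharp, D-sharp.

C-sharp  D-sharp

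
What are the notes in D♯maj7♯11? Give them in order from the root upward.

Root D#, quality major seventh sharp eleven:
D# — root
F## — major 3rd
A# — perfect 5th
C## — major 7th
G## — augmented 11th

D#, F##, A#, C##, G##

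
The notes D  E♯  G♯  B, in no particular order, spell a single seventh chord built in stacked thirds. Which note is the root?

Stacking in thirds gives E♯ – G♯ – B – D, so E♯ is the root — E♯ diminished seventh.

E♯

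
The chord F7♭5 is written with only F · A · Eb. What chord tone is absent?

Cb

F7♭5 = F, A, Cb, Eb. The voicing lacks the 5th (diminished 5th), Cb.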